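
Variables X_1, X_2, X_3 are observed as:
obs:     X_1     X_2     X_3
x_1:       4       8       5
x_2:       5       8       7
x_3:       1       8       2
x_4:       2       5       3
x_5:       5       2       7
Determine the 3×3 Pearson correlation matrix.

Step 1 — column means:
  mean(X_1) = (4 + 5 + 1 + 2 + 5) / 5 = 17/5 = 3.4
  mean(X_2) = (8 + 8 + 8 + 5 + 2) / 5 = 31/5 = 6.2
  mean(X_3) = (5 + 7 + 2 + 3 + 7) / 5 = 24/5 = 4.8

Step 2 — sample variances and covariances s[i,j] = (1/(n-1)) · Σ_k (x_{k,i} - mean_i) · (x_{k,j} - mean_j), with n-1 = 4:
  s[X_1,X_1] = ((0.6)·(0.6) + (1.6)·(1.6) + (-2.4)·(-2.4) + (-1.4)·(-1.4) + (1.6)·(1.6)) / 4 = 13.2/4 = 3.3
  s[X_1,X_2] = ((0.6)·(1.8) + (1.6)·(1.8) + (-2.4)·(1.8) + (-1.4)·(-1.2) + (1.6)·(-4.2)) / 4 = -5.4/4 = -1.35
  s[X_1,X_3] = ((0.6)·(0.2) + (1.6)·(2.2) + (-2.4)·(-2.8) + (-1.4)·(-1.8) + (1.6)·(2.2)) / 4 = 16.4/4 = 4.1
  s[X_2,X_2] = ((1.8)·(1.8) + (1.8)·(1.8) + (1.8)·(1.8) + (-1.2)·(-1.2) + (-4.2)·(-4.2)) / 4 = 28.8/4 = 7.2
  s[X_2,X_3] = ((1.8)·(0.2) + (1.8)·(2.2) + (1.8)·(-2.8) + (-1.2)·(-1.8) + (-4.2)·(2.2)) / 4 = -7.8/4 = -1.95
  s[X_3,X_3] = ((0.2)·(0.2) + (2.2)·(2.2) + (-2.8)·(-2.8) + (-1.8)·(-1.8) + (2.2)·(2.2)) / 4 = 20.8/4 = 5.2
  Sample standard deviations s_i = √(s[i,i]):
  s(X_1) = √(3.3) = 1.8166
  s(X_2) = √(7.2) = 2.6833
  s(X_3) = √(5.2) = 2.2804

Step 3 — r_{ij} = s_{ij} / (s_i · s_j):
  r[X_1,X_1] = 1 (diagonal).
  r[X_1,X_2] = -1.35 / (1.8166 · 2.6833) = -1.35 / 4.8744 = -0.277
  r[X_1,X_3] = 4.1 / (1.8166 · 2.2804) = 4.1 / 4.1425 = 0.9897
  r[X_2,X_2] = 1 (diagonal).
  r[X_2,X_3] = -1.95 / (2.6833 · 2.2804) = -1.95 / 6.1188 = -0.3187
  r[X_3,X_3] = 1 (diagonal).

R is symmetric with unit diagonal. Assembling:

R = [[1, -0.277, 0.9897],
 [-0.277, 1, -0.3187],
 [0.9897, -0.3187, 1]]


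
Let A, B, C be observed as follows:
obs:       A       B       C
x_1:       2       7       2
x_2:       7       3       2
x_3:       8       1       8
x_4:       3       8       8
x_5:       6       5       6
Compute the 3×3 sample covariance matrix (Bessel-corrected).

Step 1 — column means:
  mean(A) = (2 + 7 + 8 + 3 + 6) / 5 = 26/5 = 5.2
  mean(B) = (7 + 3 + 1 + 8 + 5) / 5 = 24/5 = 4.8
  mean(C) = (2 + 2 + 8 + 8 + 6) / 5 = 26/5 = 5.2

Step 2 — sample covariance S[i,j] = (1/(n-1)) · Σ_k (x_{k,i} - mean_i) · (x_{k,j} - mean_j), with n-1 = 4.
  S[A,A] = ((-3.2)·(-3.2) + (1.8)·(1.8) + (2.8)·(2.8) + (-2.2)·(-2.2) + (0.8)·(0.8)) / 4 = 26.8/4 = 6.7
  S[A,B] = ((-3.2)·(2.2) + (1.8)·(-1.8) + (2.8)·(-3.8) + (-2.2)·(3.2) + (0.8)·(0.2)) / 4 = -27.8/4 = -6.95
  S[A,C] = ((-3.2)·(-3.2) + (1.8)·(-3.2) + (2.8)·(2.8) + (-2.2)·(2.8) + (0.8)·(0.8)) / 4 = 6.8/4 = 1.7
  S[B,B] = ((2.2)·(2.2) + (-1.8)·(-1.8) + (-3.8)·(-3.8) + (3.2)·(3.2) + (0.2)·(0.2)) / 4 = 32.8/4 = 8.2
  S[B,C] = ((2.2)·(-3.2) + (-1.8)·(-3.2) + (-3.8)·(2.8) + (3.2)·(2.8) + (0.2)·(0.8)) / 4 = -2.8/4 = -0.7
  S[C,C] = ((-3.2)·(-3.2) + (-3.2)·(-3.2) + (2.8)·(2.8) + (2.8)·(2.8) + (0.8)·(0.8)) / 4 = 36.8/4 = 9.2

S is symmetric (S[j,i] = S[i,j]). Assembling:

S = [[6.7, -6.95, 1.7],
 [-6.95, 8.2, -0.7],
 [1.7, -0.7, 9.2]]


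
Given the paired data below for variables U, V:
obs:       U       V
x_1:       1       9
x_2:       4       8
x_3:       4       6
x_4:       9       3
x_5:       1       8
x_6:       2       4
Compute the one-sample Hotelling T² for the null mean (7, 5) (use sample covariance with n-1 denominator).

Step 1 — sample mean vector:
  mean(U) = (1 + 4 + 4 + 9 + 1 + 2) / 6 = 21/6 = 3.5
  mean(V) = (9 + 8 + 6 + 3 + 8 + 4) / 6 = 38/6 = 6.3333
  x̄ = (3.5, 6.3333),  deviation x̄ - mu_0 = (3.5, 6.3333) - (7, 5) = (-3.5, 1.3333).

Step 2 — sample covariance matrix, S[i,j] = (1/(n-1)) · Σ_k (x_{k,i} - mean_i) · (x_{k,j} - mean_j), divisor n-1 = 5:
  S[U,U] = ((-2.5)·(-2.5) + (0.5)·(0.5) + (0.5)·(0.5) + (5.5)·(5.5) + (-2.5)·(-2.5) + (-1.5)·(-1.5)) / 5 = 45.5/5 = 9.1
  S[U,V] = ((-2.5)·(2.6667) + (0.5)·(1.6667) + (0.5)·(-0.3333) + (5.5)·(-3.3333) + (-2.5)·(1.6667) + (-1.5)·(-2.3333)) / 5 = -25/5 = -5
  S[V,V] = ((2.6667)·(2.6667) + (1.6667)·(1.6667) + (-0.3333)·(-0.3333) + (-3.3333)·(-3.3333) + (1.6667)·(1.6667) + (-2.3333)·(-2.3333)) / 5 = 29.3333/5 = 5.8667
  S = [[9.1, -5],
 [-5, 5.8667]].

Step 3 — invert S. det(S) = 9.1·5.8667 - (-5)² = 28.3867.
  S^{-1} = (1/det) · [[d, -b], [-b, a]] = [[0.2067, 0.1761],
 [0.1761, 0.3206]].

Step 4 — quadratic form (x̄ - mu_0)^T · S^{-1} · (x̄ - mu_0):
  S^{-1} · (x̄ - mu_0) = (-0.4885, -0.1891),
  (x̄ - mu_0)^T · [...] = (-3.5)·(-0.4885) + (1.3333)·(-0.1891) = 1.4576.

Step 5 — scale by n: T² = 6 · 1.4576 = 8.7459.

T² ≈ 8.7459


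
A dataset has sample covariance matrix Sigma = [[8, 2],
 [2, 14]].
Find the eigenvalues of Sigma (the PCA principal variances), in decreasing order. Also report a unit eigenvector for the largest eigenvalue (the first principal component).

Step 1 — characteristic polynomial of 2×2 Sigma:
  det(Sigma - λI) = λ² - trace · λ + det = 0.
  trace = 8 + 14 = 22, det = 8·14 - (2)² = 108.
Step 2 — discriminant:
  Δ = trace² - 4·det = 484 - 432 = 52.
Step 3 — eigenvalues:
  λ = (trace ± √Δ)/2 = (22 ± 7.2111)/2,
  λ_1 = 14.6056,  λ_2 = 7.3944.

Step 4 — unit eigenvector for λ_1: solve (Sigma - λ_1 I)v = 0. First row:
  (8 - 14.6056)·v_x + (2)·v_y = 0, i.e. (-6.6056)·v_x + (2)·v_y = 0,
  so v ∝ (b, λ_1 - a) = (2, 6.6056) = u.
  ||u|| = √((2)² + (6.6056)²) = √(47.6333) ≈ 6.9017,
  v_1 = u/||u|| ≈ (0.2898, 0.9571) (||v_1|| = 1).

λ_1 = 14.6056,  λ_2 = 7.3944;  v_1 ≈ (0.2898, 0.9571)


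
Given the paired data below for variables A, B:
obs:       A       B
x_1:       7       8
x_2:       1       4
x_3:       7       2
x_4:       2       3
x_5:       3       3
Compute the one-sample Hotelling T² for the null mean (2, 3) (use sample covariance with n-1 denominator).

Step 1 — sample mean vector:
  mean(A) = (7 + 1 + 7 + 2 + 3) / 5 = 20/5 = 4
  mean(B) = (8 + 4 + 2 + 3 + 3) / 5 = 20/5 = 4
  x̄ = (4, 4),  deviation x̄ - mu_0 = (4, 4) - (2, 3) = (2, 1).

Step 2 — sample covariance matrix, S[i,j] = (1/(n-1)) · Σ_k (x_{k,i} - mean_i) · (x_{k,j} - mean_j), divisor n-1 = 4:
  S[A,A] = ((3)·(3) + (-3)·(-3) + (3)·(3) + (-2)·(-2) + (-1)·(-1)) / 4 = 32/4 = 8
  S[A,B] = ((3)·(4) + (-3)·(0) + (3)·(-2) + (-2)·(-1) + (-1)·(-1)) / 4 = 9/4 = 2.25
  S[B,B] = ((4)·(4) + (0)·(0) + (-2)·(-2) + (-1)·(-1) + (-1)·(-1)) / 4 = 22/4 = 5.5
  S = [[8, 2.25],
 [2.25, 5.5]].

Step 3 — invert S. det(S) = 8·5.5 - (2.25)² = 38.9375.
  S^{-1} = (1/det) · [[d, -b], [-b, a]] = [[0.1413, -0.0578],
 [-0.0578, 0.2055]].

Step 4 — quadratic form (x̄ - mu_0)^T · S^{-1} · (x̄ - mu_0):
  S^{-1} · (x̄ - mu_0) = (0.2247, 0.0899),
  (x̄ - mu_0)^T · [...] = (2)·(0.2247) + (1)·(0.0899) = 0.5393.

Step 5 — scale by n: T² = 5 · 0.5393 = 2.6966.

T² ≈ 2.6966


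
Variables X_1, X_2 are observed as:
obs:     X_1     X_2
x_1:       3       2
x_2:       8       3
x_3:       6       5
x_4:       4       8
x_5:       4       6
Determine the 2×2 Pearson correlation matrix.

Step 1 — column means:
  mean(X_1) = (3 + 8 + 6 + 4 + 4) / 5 = 25/5 = 5
  mean(X_2) = (2 + 3 + 5 + 8 + 6) / 5 = 24/5 = 4.8

Step 2 — sample variances and covariances s[i,j] = (1/(n-1)) · Σ_k (x_{k,i} - mean_i) · (x_{k,j} - mean_j), with n-1 = 4:
  s[X_1,X_1] = ((-2)·(-2) + (3)·(3) + (1)·(1) + (-1)·(-1) + (-1)·(-1)) / 4 = 16/4 = 4
  s[X_1,X_2] = ((-2)·(-2.8) + (3)·(-1.8) + (1)·(0.2) + (-1)·(3.2) + (-1)·(1.2)) / 4 = -4/4 = -1
  s[X_2,X_2] = ((-2.8)·(-2.8) + (-1.8)·(-1.8) + (0.2)·(0.2) + (3.2)·(3.2) + (1.2)·(1.2)) / 4 = 22.8/4 = 5.7
  Sample standard deviations s_i = √(s[i,i]):
  s(X_1) = √(4) = 2
  s(X_2) = √(5.7) = 2.3875

Step 3 — r_{ij} = s_{ij} / (s_i · s_j):
  r[X_1,X_1] = 1 (diagonal).
  r[X_1,X_2] = -1 / (2 · 2.3875) = -1 / 4.7749 = -0.2094
  r[X_2,X_2] = 1 (diagonal).

R is symmetric with unit diagonal. Assembling:

R = [[1, -0.2094],
 [-0.2094, 1]]


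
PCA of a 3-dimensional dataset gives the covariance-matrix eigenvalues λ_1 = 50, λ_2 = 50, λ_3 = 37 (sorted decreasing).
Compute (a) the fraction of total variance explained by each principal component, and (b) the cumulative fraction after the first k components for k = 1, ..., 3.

Step 1 — total variance = trace(Sigma) = Σ λ_i = 50 + 50 + 37 = 137.

Step 2 — fraction explained by component i = λ_i / Σ λ:
  PC1: 50/137 = 0.365
  PC2: 50/137 = 0.365
  PC3: 37/137 = 0.2701

Step 3 — cumulative fraction after k components = (λ_1 + ... + λ_k) / Σ λ:
  k = 1: 50/137 = 0.365
  k = 2: (50 + 50)/137 = 100/137 = 0.7299
  k = 3: (50 + 50 + 37)/137 = 137/137 = 1

Summary (fraction, with percent):

explained: PC1 0.365 (36.5%), PC2 0.365 (36.5%), PC3 0.2701 (27.01%);  cumulative: 0.365, 0.7299, 1


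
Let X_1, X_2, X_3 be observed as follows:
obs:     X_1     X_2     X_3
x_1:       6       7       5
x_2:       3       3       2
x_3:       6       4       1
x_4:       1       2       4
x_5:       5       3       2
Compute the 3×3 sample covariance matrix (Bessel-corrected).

Step 1 — column means:
  mean(X_1) = (6 + 3 + 6 + 1 + 5) / 5 = 21/5 = 4.2
  mean(X_2) = (7 + 3 + 4 + 2 + 3) / 5 = 19/5 = 3.8
  mean(X_3) = (5 + 2 + 1 + 4 + 2) / 5 = 14/5 = 2.8

Step 2 — sample covariance S[i,j] = (1/(n-1)) · Σ_k (x_{k,i} - mean_i) · (x_{k,j} - mean_j), with n-1 = 4.
  S[X_1,X_1] = ((1.8)·(1.8) + (-1.2)·(-1.2) + (1.8)·(1.8) + (-3.2)·(-3.2) + (0.8)·(0.8)) / 4 = 18.8/4 = 4.7
  S[X_1,X_2] = ((1.8)·(3.2) + (-1.2)·(-0.8) + (1.8)·(0.2) + (-3.2)·(-1.8) + (0.8)·(-0.8)) / 4 = 12.2/4 = 3.05
  S[X_1,X_3] = ((1.8)·(2.2) + (-1.2)·(-0.8) + (1.8)·(-1.8) + (-3.2)·(1.2) + (0.8)·(-0.8)) / 4 = -2.8/4 = -0.7
  S[X_2,X_2] = ((3.2)·(3.2) + (-0.8)·(-0.8) + (0.2)·(0.2) + (-1.8)·(-1.8) + (-0.8)·(-0.8)) / 4 = 14.8/4 = 3.7
  S[X_2,X_3] = ((3.2)·(2.2) + (-0.8)·(-0.8) + (0.2)·(-1.8) + (-1.8)·(1.2) + (-0.8)·(-0.8)) / 4 = 5.8/4 = 1.45
  S[X_3,X_3] = ((2.2)·(2.2) + (-0.8)·(-0.8) + (-1.8)·(-1.8) + (1.2)·(1.2) + (-0.8)·(-0.8)) / 4 = 10.8/4 = 2.7

S is symmetric (S[j,i] = S[i,j]). Assembling:

S = [[4.7, 3.05, -0.7],
 [3.05, 3.7, 1.45],
 [-0.7, 1.45, 2.7]]


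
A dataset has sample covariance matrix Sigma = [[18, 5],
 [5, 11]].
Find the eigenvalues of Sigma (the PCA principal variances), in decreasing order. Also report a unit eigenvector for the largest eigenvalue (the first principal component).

Step 1 — characteristic polynomial of 2×2 Sigma:
  det(Sigma - λI) = λ² - trace · λ + det = 0.
  trace = 18 + 11 = 29, det = 18·11 - (5)² = 173.
Step 2 — discriminant:
  Δ = trace² - 4·det = 841 - 692 = 149.
Step 3 — eigenvalues:
  λ = (trace ± √Δ)/2 = (29 ± 12.2066)/2,
  λ_1 = 20.6033,  λ_2 = 8.3967.

Step 4 — unit eigenvector for λ_1: solve (Sigma - λ_1 I)v = 0. First row:
  (18 - 20.6033)·v_x + (5)·v_y = 0, i.e. (-2.6033)·v_x + (5)·v_y = 0,
  so v ∝ (b, λ_1 - a) = (5, 2.6033) = u.
  ||u|| = √((5)² + (2.6033)²) = √(31.7771) ≈ 5.6371,
  v_1 = u/||u|| ≈ (0.887, 0.4618) (||v_1|| = 1).

λ_1 = 20.6033,  λ_2 = 8.3967;  v_1 ≈ (0.887, 0.4618)


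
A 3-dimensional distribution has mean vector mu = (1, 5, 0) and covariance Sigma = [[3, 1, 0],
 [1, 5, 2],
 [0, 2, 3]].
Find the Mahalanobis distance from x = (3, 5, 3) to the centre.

Step 1 — centre the observation: (x - mu) = (2, 0, 3).

Step 2 — invert Sigma (cofactor / det for 3×3, or solve directly):
  Sigma^{-1} = [[0.3667, -0.1, 0.0667],
 [-0.1, 0.3, -0.2],
 [0.0667, -0.2, 0.4667]].

Step 3 — form the quadratic (x - mu)^T · Sigma^{-1} · (x - mu):
  Sigma^{-1} · (x - mu) = (0.9333, -0.8, 1.5333).
  (x - mu)^T · [Sigma^{-1} · (x - mu)] = (2)·(0.9333) + (0)·(-0.8) + (3)·(1.5333) = 6.4667.

Step 4 — take square root: d = √(6.4667) ≈ 2.543.

d(x, mu) = √(6.4667) ≈ 2.543


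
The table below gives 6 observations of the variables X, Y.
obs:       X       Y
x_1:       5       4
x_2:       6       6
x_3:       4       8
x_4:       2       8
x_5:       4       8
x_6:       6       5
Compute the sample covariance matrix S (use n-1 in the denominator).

Step 1 — column means:
  mean(X) = (5 + 6 + 4 + 2 + 4 + 6) / 6 = 27/6 = 4.5
  mean(Y) = (4 + 6 + 8 + 8 + 8 + 5) / 6 = 39/6 = 6.5

Step 2 — sample covariance S[i,j] = (1/(n-1)) · Σ_k (x_{k,i} - mean_i) · (x_{k,j} - mean_j), with n-1 = 5.
  S[X,X] = ((0.5)·(0.5) + (1.5)·(1.5) + (-0.5)·(-0.5) + (-2.5)·(-2.5) + (-0.5)·(-0.5) + (1.5)·(1.5)) / 5 = 11.5/5 = 2.3
  S[X,Y] = ((0.5)·(-2.5) + (1.5)·(-0.5) + (-0.5)·(1.5) + (-2.5)·(1.5) + (-0.5)·(1.5) + (1.5)·(-1.5)) / 5 = -9.5/5 = -1.9
  S[Y,Y] = ((-2.5)·(-2.5) + (-0.5)·(-0.5) + (1.5)·(1.5) + (1.5)·(1.5) + (1.5)·(1.5) + (-1.5)·(-1.5)) / 5 = 15.5/5 = 3.1

S is symmetric (S[j,i] = S[i,j]). Assembling:

S = [[2.3, -1.9],
 [-1.9, 3.1]]


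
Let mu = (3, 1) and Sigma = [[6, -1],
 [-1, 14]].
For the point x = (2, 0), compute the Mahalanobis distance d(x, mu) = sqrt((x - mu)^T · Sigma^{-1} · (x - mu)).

Step 1 — centre the observation: (x - mu) = (-1, -1).

Step 2 — invert Sigma. det(Sigma) = 6·14 - (-1)² = 83.
  Sigma^{-1} = (1/det) · [[d, -b], [-b, a]] = [[0.1687, 0.012],
 [0.012, 0.0723]].

Step 3 — form the quadratic (x - mu)^T · Sigma^{-1} · (x - mu):
  Sigma^{-1} · (x - mu) = (-0.1807, -0.0843).
  (x - mu)^T · [Sigma^{-1} · (x - mu)] = (-1)·(-0.1807) + (-1)·(-0.0843) = 0.2651.

Step 4 — take square root: d = √(0.2651) ≈ 0.5148.

d(x, mu) = √(0.2651) ≈ 0.5148


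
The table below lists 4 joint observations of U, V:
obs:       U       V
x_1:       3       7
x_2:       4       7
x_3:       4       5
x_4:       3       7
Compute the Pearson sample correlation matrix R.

Step 1 — column means:
  mean(U) = (3 + 4 + 4 + 3) / 4 = 14/4 = 3.5
  mean(V) = (7 + 7 + 5 + 7) / 4 = 26/4 = 6.5

Step 2 — sample variances and covariances s[i,j] = (1/(n-1)) · Σ_k (x_{k,i} - mean_i) · (x_{k,j} - mean_j), with n-1 = 3:
  s[U,U] = ((-0.5)·(-0.5) + (0.5)·(0.5) + (0.5)·(0.5) + (-0.5)·(-0.5)) / 3 = 1/3 = 0.3333
  s[U,V] = ((-0.5)·(0.5) + (0.5)·(0.5) + (0.5)·(-1.5) + (-0.5)·(0.5)) / 3 = -1/3 = -0.3333
  s[V,V] = ((0.5)·(0.5) + (0.5)·(0.5) + (-1.5)·(-1.5) + (0.5)·(0.5)) / 3 = 3/3 = 1
  Sample standard deviations s_i = √(s[i,i]):
  s(U) = √(0.3333) = 0.5774
  s(V) = √(1) = 1

Step 3 — r_{ij} = s_{ij} / (s_i · s_j):
  r[U,U] = 1 (diagonal).
  r[U,V] = -0.3333 / (0.5774 · 1) = -0.3333 / 0.5774 = -0.5774
  r[V,V] = 1 (diagonal).

R is symmetric with unit diagonal. Assembling:

R = [[1, -0.5774],
 [-0.5774, 1]]


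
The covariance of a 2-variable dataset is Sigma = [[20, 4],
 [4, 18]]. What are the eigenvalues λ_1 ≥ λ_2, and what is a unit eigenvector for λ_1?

Step 1 — characteristic polynomial of 2×2 Sigma:
  det(Sigma - λI) = λ² - trace · λ + det = 0.
  trace = 20 + 18 = 38, det = 20·18 - (4)² = 344.
Step 2 — discriminant:
  Δ = trace² - 4·det = 1444 - 1376 = 68.
Step 3 — eigenvalues:
  λ = (trace ± √Δ)/2 = (38 ± 8.2462)/2,
  λ_1 = 23.1231,  λ_2 = 14.8769.

Step 4 — unit eigenvector for λ_1: solve (Sigma - λ_1 I)v = 0. First row:
  (20 - 23.1231)·v_x + (4)·v_y = 0, i.e. (-3.1231)·v_x + (4)·v_y = 0,
  so v ∝ (b, λ_1 - a) = (4, 3.1231) = u.
  ||u|| = √((4)² + (3.1231)²) = √(25.7538) ≈ 5.0748,
  v_1 = u/||u|| ≈ (0.7882, 0.6154) (||v_1|| = 1).

λ_1 = 23.1231,  λ_2 = 14.8769;  v_1 ≈ (0.7882, 0.6154)


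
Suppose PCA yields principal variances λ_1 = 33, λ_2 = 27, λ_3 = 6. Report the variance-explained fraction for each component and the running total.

Step 1 — total variance = trace(Sigma) = Σ λ_i = 33 + 27 + 6 = 66.

Step 2 — fraction explained by component i = λ_i / Σ λ:
  PC1: 33/66 = 0.5
  PC2: 27/66 = 0.4091
  PC3: 6/66 = 0.0909

Step 3 — cumulative fraction after k components = (λ_1 + ... + λ_k) / Σ λ:
  k = 1: 33/66 = 0.5
  k = 2: (33 + 27)/66 = 60/66 = 0.9091
  k = 3: (33 + 27 + 6)/66 = 66/66 = 1

Summary (fraction, with percent):

explained: PC1 0.5 (50%), PC2 0.4091 (40.91%), PC3 0.0909 (9.09%);  cumulative: 0.5, 0.9091, 1


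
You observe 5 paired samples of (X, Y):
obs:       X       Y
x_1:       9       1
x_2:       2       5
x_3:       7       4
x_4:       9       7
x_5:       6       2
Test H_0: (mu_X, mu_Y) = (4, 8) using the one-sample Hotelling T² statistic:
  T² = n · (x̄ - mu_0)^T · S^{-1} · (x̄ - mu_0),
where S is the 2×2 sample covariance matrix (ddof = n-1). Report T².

Step 1 — sample mean vector:
  mean(X) = (9 + 2 + 7 + 9 + 6) / 5 = 33/5 = 6.6
  mean(Y) = (1 + 5 + 4 + 7 + 2) / 5 = 19/5 = 3.8
  x̄ = (6.6, 3.8),  deviation x̄ - mu_0 = (6.6, 3.8) - (4, 8) = (2.6, -4.2).

Step 2 — sample covariance matrix, S[i,j] = (1/(n-1)) · Σ_k (x_{k,i} - mean_i) · (x_{k,j} - mean_j), divisor n-1 = 4:
  S[X,X] = ((2.4)·(2.4) + (-4.6)·(-4.6) + (0.4)·(0.4) + (2.4)·(2.4) + (-0.6)·(-0.6)) / 4 = 33.2/4 = 8.3
  S[X,Y] = ((2.4)·(-2.8) + (-4.6)·(1.2) + (0.4)·(0.2) + (2.4)·(3.2) + (-0.6)·(-1.8)) / 4 = -3.4/4 = -0.85
  S[Y,Y] = ((-2.8)·(-2.8) + (1.2)·(1.2) + (0.2)·(0.2) + (3.2)·(3.2) + (-1.8)·(-1.8)) / 4 = 22.8/4 = 5.7
  S = [[8.3, -0.85],
 [-0.85, 5.7]].

Step 3 — invert S. det(S) = 8.3·5.7 - (-0.85)² = 46.5875.
  S^{-1} = (1/det) · [[d, -b], [-b, a]] = [[0.1224, 0.0182],
 [0.0182, 0.1782]].

Step 4 — quadratic form (x̄ - mu_0)^T · S^{-1} · (x̄ - mu_0):
  S^{-1} · (x̄ - mu_0) = (0.2415, -0.7008),
  (x̄ - mu_0)^T · [...] = (2.6)·(0.2415) + (-4.2)·(-0.7008) = 3.5713.

Step 5 — scale by n: T² = 5 · 3.5713 = 17.8567.

T² ≈ 17.8567


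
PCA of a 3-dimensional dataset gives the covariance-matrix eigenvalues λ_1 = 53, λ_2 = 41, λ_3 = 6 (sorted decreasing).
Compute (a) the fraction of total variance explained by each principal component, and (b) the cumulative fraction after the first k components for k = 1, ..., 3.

Step 1 — total variance = trace(Sigma) = Σ λ_i = 53 + 41 + 6 = 100.

Step 2 — fraction explained by component i = λ_i / Σ λ:
  PC1: 53/100 = 0.53
  PC2: 41/100 = 0.41
  PC3: 6/100 = 0.06

Step 3 — cumulative fraction after k components = (λ_1 + ... + λ_k) / Σ λ:
  k = 1: 53/100 = 0.53
  k = 2: (53 + 41)/100 = 94/100 = 0.94
  k = 3: (53 + 41 + 6)/100 = 100/100 = 1

Summary (fraction, with percent):

explained: PC1 0.53 (53%), PC2 0.41 (41%), PC3 0.06 (6%);  cumulative: 0.53, 0.94, 1


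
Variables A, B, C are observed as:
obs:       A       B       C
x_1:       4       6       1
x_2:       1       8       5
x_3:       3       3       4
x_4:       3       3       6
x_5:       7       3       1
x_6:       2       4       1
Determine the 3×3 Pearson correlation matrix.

Step 1 — column means:
  mean(A) = (4 + 1 + 3 + 3 + 7 + 2) / 6 = 20/6 = 3.3333
  mean(B) = (6 + 8 + 3 + 3 + 3 + 4) / 6 = 27/6 = 4.5
  mean(C) = (1 + 5 + 4 + 6 + 1 + 1) / 6 = 18/6 = 3

Step 2 — sample variances and covariances s[i,j] = (1/(n-1)) · Σ_k (x_{k,i} - mean_i) · (x_{k,j} - mean_j), with n-1 = 5:
  s[A,A] = ((0.6667)·(0.6667) + (-2.3333)·(-2.3333) + (-0.3333)·(-0.3333) + (-0.3333)·(-0.3333) + (3.6667)·(3.6667) + (-1.3333)·(-1.3333)) / 5 = 21.3333/5 = 4.2667
  s[A,B] = ((0.6667)·(1.5) + (-2.3333)·(3.5) + (-0.3333)·(-1.5) + (-0.3333)·(-1.5) + (3.6667)·(-1.5) + (-1.3333)·(-0.5)) / 5 = -11/5 = -2.2
  s[A,C] = ((0.6667)·(-2) + (-2.3333)·(2) + (-0.3333)·(1) + (-0.3333)·(3) + (3.6667)·(-2) + (-1.3333)·(-2)) / 5 = -12/5 = -2.4
  s[B,B] = ((1.5)·(1.5) + (3.5)·(3.5) + (-1.5)·(-1.5) + (-1.5)·(-1.5) + (-1.5)·(-1.5) + (-0.5)·(-0.5)) / 5 = 21.5/5 = 4.3
  s[B,C] = ((1.5)·(-2) + (3.5)·(2) + (-1.5)·(1) + (-1.5)·(3) + (-1.5)·(-2) + (-0.5)·(-2)) / 5 = 2/5 = 0.4
  s[C,C] = ((-2)·(-2) + (2)·(2) + (1)·(1) + (3)·(3) + (-2)·(-2) + (-2)·(-2)) / 5 = 26/5 = 5.2
  Sample standard deviations s_i = √(s[i,i]):
  s(A) = √(4.2667) = 2.0656
  s(B) = √(4.3) = 2.0736
  s(C) = √(5.2) = 2.2804

Step 3 — r_{ij} = s_{ij} / (s_i · s_j):
  r[A,A] = 1 (diagonal).
  r[A,B] = -2.2 / (2.0656 · 2.0736) = -2.2 / 4.2833 = -0.5136
  r[A,C] = -2.4 / (2.0656 · 2.2804) = -2.4 / 4.7103 = -0.5095
  r[B,B] = 1 (diagonal).
  r[B,C] = 0.4 / (2.0736 · 2.2804) = 0.4 / 4.7286 = 0.0846
  r[C,C] = 1 (diagonal).

R is symmetric with unit diagonal. Assembling:

R = [[1, -0.5136, -0.5095],
 [-0.5136, 1, 0.0846],
 [-0.5095, 0.0846, 1]]


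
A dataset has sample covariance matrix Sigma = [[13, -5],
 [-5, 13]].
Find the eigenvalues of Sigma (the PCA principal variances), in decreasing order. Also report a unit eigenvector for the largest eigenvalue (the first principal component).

Step 1 — characteristic polynomial of 2×2 Sigma:
  det(Sigma - λI) = λ² - trace · λ + det = 0.
  trace = 13 + 13 = 26, det = 13·13 - (-5)² = 144.
Step 2 — discriminant:
  Δ = trace² - 4·det = 676 - 576 = 100.
Step 3 — eigenvalues:
  λ = (trace ± √Δ)/2 = (26 ± 10)/2,
  λ_1 = 18,  λ_2 = 8.

Step 4 — unit eigenvector for λ_1: solve (Sigma - λ_1 I)v = 0. First row:
  (13 - 18)·v_x + (-5)·v_y = 0, i.e. (-5)·v_x + (-5)·v_y = 0,
  so v ∝ (b, λ_1 - a) = (-5, 5); multiply by -1 so the first entry is positive: u = (5, -5).
  ||u|| = √((5)² + (-5)²) = √(50) ≈ 7.0711,
  v_1 = u/||u|| ≈ (0.7071, -0.7071) (||v_1|| = 1).

λ_1 = 18,  λ_2 = 8;  v_1 ≈ (0.7071, -0.7071)


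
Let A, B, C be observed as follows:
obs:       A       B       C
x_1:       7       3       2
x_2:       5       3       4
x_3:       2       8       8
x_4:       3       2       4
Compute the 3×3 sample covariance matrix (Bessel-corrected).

Step 1 — column means:
  mean(A) = (7 + 5 + 2 + 3) / 4 = 17/4 = 4.25
  mean(B) = (3 + 3 + 8 + 2) / 4 = 16/4 = 4
  mean(C) = (2 + 4 + 8 + 4) / 4 = 18/4 = 4.5

Step 2 — sample covariance S[i,j] = (1/(n-1)) · Σ_k (x_{k,i} - mean_i) · (x_{k,j} - mean_j), with n-1 = 3.
  S[A,A] = ((2.75)·(2.75) + (0.75)·(0.75) + (-2.25)·(-2.25) + (-1.25)·(-1.25)) / 3 = 14.75/3 = 4.9167
  S[A,B] = ((2.75)·(-1) + (0.75)·(-1) + (-2.25)·(4) + (-1.25)·(-2)) / 3 = -10/3 = -3.3333
  S[A,C] = ((2.75)·(-2.5) + (0.75)·(-0.5) + (-2.25)·(3.5) + (-1.25)·(-0.5)) / 3 = -14.5/3 = -4.8333
  S[B,B] = ((-1)·(-1) + (-1)·(-1) + (4)·(4) + (-2)·(-2)) / 3 = 22/3 = 7.3333
  S[B,C] = ((-1)·(-2.5) + (-1)·(-0.5) + (4)·(3.5) + (-2)·(-0.5)) / 3 = 18/3 = 6
  S[C,C] = ((-2.5)·(-2.5) + (-0.5)·(-0.5) + (3.5)·(3.5) + (-0.5)·(-0.5)) / 3 = 19/3 = 6.3333

S is symmetric (S[j,i] = S[i,j]). Assembling:

S = [[4.9167, -3.3333, -4.8333],
 [-3.3333, 7.3333, 6],
 [-4.8333, 6, 6.3333]]


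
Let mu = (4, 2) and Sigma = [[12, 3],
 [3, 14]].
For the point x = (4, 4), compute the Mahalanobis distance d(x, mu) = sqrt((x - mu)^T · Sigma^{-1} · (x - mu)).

Step 1 — centre the observation: (x - mu) = (0, 2).

Step 2 — invert Sigma. det(Sigma) = 12·14 - (3)² = 159.
  Sigma^{-1} = (1/det) · [[d, -b], [-b, a]] = [[0.0881, -0.0189],
 [-0.0189, 0.0755]].

Step 3 — form the quadratic (x - mu)^T · Sigma^{-1} · (x - mu):
  Sigma^{-1} · (x - mu) = (-0.0377, 0.1509).
  (x - mu)^T · [Sigma^{-1} · (x - mu)] = (0)·(-0.0377) + (2)·(0.1509) = 0.3019.

Step 4 — take square root: d = √(0.3019) ≈ 0.5494.

d(x, mu) = √(0.3019) ≈ 0.5494


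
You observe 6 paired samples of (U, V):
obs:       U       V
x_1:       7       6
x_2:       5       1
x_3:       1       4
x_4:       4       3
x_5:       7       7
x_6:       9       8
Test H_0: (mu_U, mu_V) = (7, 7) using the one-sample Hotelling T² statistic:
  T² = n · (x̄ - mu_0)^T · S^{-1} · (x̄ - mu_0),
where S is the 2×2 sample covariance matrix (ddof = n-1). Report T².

Step 1 — sample mean vector:
  mean(U) = (7 + 5 + 1 + 4 + 7 + 9) / 6 = 33/6 = 5.5
  mean(V) = (6 + 1 + 4 + 3 + 7 + 8) / 6 = 29/6 = 4.8333
  x̄ = (5.5, 4.8333),  deviation x̄ - mu_0 = (5.5, 4.8333) - (7, 7) = (-1.5, -2.1667).

Step 2 — sample covariance matrix, S[i,j] = (1/(n-1)) · Σ_k (x_{k,i} - mean_i) · (x_{k,j} - mean_j), divisor n-1 = 5:
  S[U,U] = ((1.5)·(1.5) + (-0.5)·(-0.5) + (-4.5)·(-4.5) + (-1.5)·(-1.5) + (1.5)·(1.5) + (3.5)·(3.5)) / 5 = 39.5/5 = 7.9
  S[U,V] = ((1.5)·(1.1667) + (-0.5)·(-3.8333) + (-4.5)·(-0.8333) + (-1.5)·(-1.8333) + (1.5)·(2.1667) + (3.5)·(3.1667)) / 5 = 24.5/5 = 4.9
  S[V,V] = ((1.1667)·(1.1667) + (-3.8333)·(-3.8333) + (-0.8333)·(-0.8333) + (-1.8333)·(-1.8333) + (2.1667)·(2.1667) + (3.1667)·(3.1667)) / 5 = 34.8333/5 = 6.9667
  S = [[7.9, 4.9],
 [4.9, 6.9667]].

Step 3 — invert S. det(S) = 7.9·6.9667 - (4.9)² = 31.0267.
  S^{-1} = (1/det) · [[d, -b], [-b, a]] = [[0.2245, -0.1579],
 [-0.1579, 0.2546]].

Step 4 — quadratic form (x̄ - mu_0)^T · S^{-1} · (x̄ - mu_0):
  S^{-1} · (x̄ - mu_0) = (0.0054, -0.3148),
  (x̄ - mu_0)^T · [...] = (-1.5)·(0.0054) + (-2.1667)·(-0.3148) = 0.674.

Step 5 — scale by n: T² = 6 · 0.674 = 4.0438.

T² ≈ 4.0438


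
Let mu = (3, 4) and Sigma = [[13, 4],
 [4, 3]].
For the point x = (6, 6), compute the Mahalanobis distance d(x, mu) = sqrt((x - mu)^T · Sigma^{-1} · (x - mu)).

Step 1 — centre the observation: (x - mu) = (3, 2).

Step 2 — invert Sigma. det(Sigma) = 13·3 - (4)² = 23.
  Sigma^{-1} = (1/det) · [[d, -b], [-b, a]] = [[0.1304, -0.1739],
 [-0.1739, 0.5652]].

Step 3 — form the quadratic (x - mu)^T · Sigma^{-1} · (x - mu):
  Sigma^{-1} · (x - mu) = (0.0435, 0.6087).
  (x - mu)^T · [Sigma^{-1} · (x - mu)] = (3)·(0.0435) + (2)·(0.6087) = 1.3478.

Step 4 — take square root: d = √(1.3478) ≈ 1.161.

d(x, mu) = √(1.3478) ≈ 1.161


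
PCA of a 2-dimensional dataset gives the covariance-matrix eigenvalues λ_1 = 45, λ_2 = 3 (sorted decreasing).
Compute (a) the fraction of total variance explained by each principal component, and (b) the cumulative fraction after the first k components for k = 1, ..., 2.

Step 1 — total variance = trace(Sigma) = Σ λ_i = 45 + 3 = 48.

Step 2 — fraction explained by component i = λ_i / Σ λ:
  PC1: 45/48 = 0.9375
  PC2: 3/48 = 0.0625

Step 3 — cumulative fraction after k components = (λ_1 + ... + λ_k) / Σ λ:
  k = 1: 45/48 = 0.9375
  k = 2: (45 + 3)/48 = 48/48 = 1

Summary (fraction, with percent):

explained: PC1 0.9375 (93.75%), PC2 0.0625 (6.25%);  cumulative: 0.9375, 1


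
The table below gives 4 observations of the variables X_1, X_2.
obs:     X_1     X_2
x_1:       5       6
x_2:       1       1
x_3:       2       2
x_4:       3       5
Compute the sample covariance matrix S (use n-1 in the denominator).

Step 1 — column means:
  mean(X_1) = (5 + 1 + 2 + 3) / 4 = 11/4 = 2.75
  mean(X_2) = (6 + 1 + 2 + 5) / 4 = 14/4 = 3.5

Step 2 — sample covariance S[i,j] = (1/(n-1)) · Σ_k (x_{k,i} - mean_i) · (x_{k,j} - mean_j), with n-1 = 3.
  S[X_1,X_1] = ((2.25)·(2.25) + (-1.75)·(-1.75) + (-0.75)·(-0.75) + (0.25)·(0.25)) / 3 = 8.75/3 = 2.9167
  S[X_1,X_2] = ((2.25)·(2.5) + (-1.75)·(-2.5) + (-0.75)·(-1.5) + (0.25)·(1.5)) / 3 = 11.5/3 = 3.8333
  S[X_2,X_2] = ((2.5)·(2.5) + (-2.5)·(-2.5) + (-1.5)·(-1.5) + (1.5)·(1.5)) / 3 = 17/3 = 5.6667

S is symmetric (S[j,i] = S[i,j]). Assembling:

S = [[2.9167, 3.8333],
 [3.8333, 5.6667]]


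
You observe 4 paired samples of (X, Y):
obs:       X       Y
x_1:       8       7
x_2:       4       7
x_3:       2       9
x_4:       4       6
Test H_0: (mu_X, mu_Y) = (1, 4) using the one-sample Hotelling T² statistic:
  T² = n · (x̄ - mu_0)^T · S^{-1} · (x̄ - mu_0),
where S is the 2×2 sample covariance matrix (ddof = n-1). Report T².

Step 1 — sample mean vector:
  mean(X) = (8 + 4 + 2 + 4) / 4 = 18/4 = 4.5
  mean(Y) = (7 + 7 + 9 + 6) / 4 = 29/4 = 7.25
  x̄ = (4.5, 7.25),  deviation x̄ - mu_0 = (4.5, 7.25) - (1, 4) = (3.5, 3.25).

Step 2 — sample covariance matrix, S[i,j] = (1/(n-1)) · Σ_k (x_{k,i} - mean_i) · (x_{k,j} - mean_j), divisor n-1 = 3:
  S[X,X] = ((3.5)·(3.5) + (-0.5)·(-0.5) + (-2.5)·(-2.5) + (-0.5)·(-0.5)) / 3 = 19/3 = 6.3333
  S[X,Y] = ((3.5)·(-0.25) + (-0.5)·(-0.25) + (-2.5)·(1.75) + (-0.5)·(-1.25)) / 3 = -4.5/3 = -1.5
  S[Y,Y] = ((-0.25)·(-0.25) + (-0.25)·(-0.25) + (1.75)·(1.75) + (-1.25)·(-1.25)) / 3 = 4.75/3 = 1.5833
  S = [[6.3333, -1.5],
 [-1.5, 1.5833]].

Step 3 — invert S. det(S) = 6.3333·1.5833 - (-1.5)² = 7.7778.
  S^{-1} = (1/det) · [[d, -b], [-b, a]] = [[0.2036, 0.1929],
 [0.1929, 0.8143]].

Step 4 — quadratic form (x̄ - mu_0)^T · S^{-1} · (x̄ - mu_0):
  S^{-1} · (x̄ - mu_0) = (1.3393, 3.3214),
  (x̄ - mu_0)^T · [...] = (3.5)·(1.3393) + (3.25)·(3.3214) = 15.4821.

Step 5 — scale by n: T² = 4 · 15.4821 = 61.9286.

T² ≈ 61.9286


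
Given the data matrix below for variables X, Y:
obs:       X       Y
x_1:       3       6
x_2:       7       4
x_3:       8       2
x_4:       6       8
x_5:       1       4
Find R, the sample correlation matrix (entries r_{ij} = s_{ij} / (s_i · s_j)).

Step 1 — column means:
  mean(X) = (3 + 7 + 8 + 6 + 1) / 5 = 25/5 = 5
  mean(Y) = (6 + 4 + 2 + 8 + 4) / 5 = 24/5 = 4.8

Step 2 — sample variances and covariances s[i,j] = (1/(n-1)) · Σ_k (x_{k,i} - mean_i) · (x_{k,j} - mean_j), with n-1 = 4:
  s[X,X] = ((-2)·(-2) + (2)·(2) + (3)·(3) + (1)·(1) + (-4)·(-4)) / 4 = 34/4 = 8.5
  s[X,Y] = ((-2)·(1.2) + (2)·(-0.8) + (3)·(-2.8) + (1)·(3.2) + (-4)·(-0.8)) / 4 = -6/4 = -1.5
  s[Y,Y] = ((1.2)·(1.2) + (-0.8)·(-0.8) + (-2.8)·(-2.8) + (3.2)·(3.2) + (-0.8)·(-0.8)) / 4 = 20.8/4 = 5.2
  Sample standard deviations s_i = √(s[i,i]):
  s(X) = √(8.5) = 2.9155
  s(Y) = √(5.2) = 2.2804

Step 3 — r_{ij} = s_{ij} / (s_i · s_j):
  r[X,X] = 1 (diagonal).
  r[X,Y] = -1.5 / (2.9155 · 2.2804) = -1.5 / 6.6483 = -0.2256
  r[Y,Y] = 1 (diagonal).

R is symmetric with unit diagonal. Assembling:

R = [[1, -0.2256],
 [-0.2256, 1]]


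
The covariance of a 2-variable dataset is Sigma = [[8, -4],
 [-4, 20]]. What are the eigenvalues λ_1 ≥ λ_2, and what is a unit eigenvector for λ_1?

Step 1 — characteristic polynomial of 2×2 Sigma:
  det(Sigma - λI) = λ² - trace · λ + det = 0.
  trace = 8 + 20 = 28, det = 8·20 - (-4)² = 144.
Step 2 — discriminant:
  Δ = trace² - 4·det = 784 - 576 = 208.
Step 3 — eigenvalues:
  λ = (trace ± √Δ)/2 = (28 ± 14.4222)/2,
  λ_1 = 21.2111,  λ_2 = 6.7889.

Step 4 — unit eigenvector for λ_1: solve (Sigma - λ_1 I)v = 0. First row:
  (8 - 21.2111)·v_x + (-4)·v_y = 0, i.e. (-13.2111)·v_x + (-4)·v_y = 0,
  so v ∝ (b, λ_1 - a) = (-4, 13.2111); multiply by -1 so the first entry is positive: u = (4, -13.2111).
  ||u|| = √((4)² + (-13.2111)²) = √(190.5332) ≈ 13.8034,
  v_1 = u/||u|| ≈ (0.2898, -0.9571) (||v_1|| = 1).

λ_1 = 21.2111,  λ_2 = 6.7889;  v_1 ≈ (0.2898, -0.9571)


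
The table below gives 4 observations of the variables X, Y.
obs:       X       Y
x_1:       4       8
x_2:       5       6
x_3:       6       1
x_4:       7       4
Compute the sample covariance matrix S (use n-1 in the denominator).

Step 1 — column means:
  mean(X) = (4 + 5 + 6 + 7) / 4 = 22/4 = 5.5
  mean(Y) = (8 + 6 + 1 + 4) / 4 = 19/4 = 4.75

Step 2 — sample covariance S[i,j] = (1/(n-1)) · Σ_k (x_{k,i} - mean_i) · (x_{k,j} - mean_j), with n-1 = 3.
  S[X,X] = ((-1.5)·(-1.5) + (-0.5)·(-0.5) + (0.5)·(0.5) + (1.5)·(1.5)) / 3 = 5/3 = 1.6667
  S[X,Y] = ((-1.5)·(3.25) + (-0.5)·(1.25) + (0.5)·(-3.75) + (1.5)·(-0.75)) / 3 = -8.5/3 = -2.8333
  S[Y,Y] = ((3.25)·(3.25) + (1.25)·(1.25) + (-3.75)·(-3.75) + (-0.75)·(-0.75)) / 3 = 26.75/3 = 8.9167

S is symmetric (S[j,i] = S[i,j]). Assembling:

S = [[1.6667, -2.8333],
 [-2.8333, 8.9167]]


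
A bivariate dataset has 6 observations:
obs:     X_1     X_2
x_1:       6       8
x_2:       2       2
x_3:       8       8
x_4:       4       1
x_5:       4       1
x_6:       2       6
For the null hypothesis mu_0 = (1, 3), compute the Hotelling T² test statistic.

Step 1 — sample mean vector:
  mean(X_1) = (6 + 2 + 8 + 4 + 4 + 2) / 6 = 26/6 = 4.3333
  mean(X_2) = (8 + 2 + 8 + 1 + 1 + 6) / 6 = 26/6 = 4.3333
  x̄ = (4.3333, 4.3333),  deviation x̄ - mu_0 = (4.3333, 4.3333) - (1, 3) = (3.3333, 1.3333).

Step 2 — sample covariance matrix, S[i,j] = (1/(n-1)) · Σ_k (x_{k,i} - mean_i) · (x_{k,j} - mean_j), divisor n-1 = 5:
  S[X_1,X_1] = ((1.6667)·(1.6667) + (-2.3333)·(-2.3333) + (3.6667)·(3.6667) + (-0.3333)·(-0.3333) + (-0.3333)·(-0.3333) + (-2.3333)·(-2.3333)) / 5 = 27.3333/5 = 5.4667
  S[X_1,X_2] = ((1.6667)·(3.6667) + (-2.3333)·(-2.3333) + (3.6667)·(3.6667) + (-0.3333)·(-3.3333) + (-0.3333)·(-3.3333) + (-2.3333)·(1.6667)) / 5 = 23.3333/5 = 4.6667
  S[X_2,X_2] = ((3.6667)·(3.6667) + (-2.3333)·(-2.3333) + (3.6667)·(3.6667) + (-3.3333)·(-3.3333) + (-3.3333)·(-3.3333) + (1.6667)·(1.6667)) / 5 = 57.3333/5 = 11.4667
  S = [[5.4667, 4.6667],
 [4.6667, 11.4667]].

Step 3 — invert S. det(S) = 5.4667·11.4667 - (4.6667)² = 40.9067.
  S^{-1} = (1/det) · [[d, -b], [-b, a]] = [[0.2803, -0.1141],
 [-0.1141, 0.1336]].

Step 4 — quadratic form (x̄ - mu_0)^T · S^{-1} · (x̄ - mu_0):
  S^{-1} · (x̄ - mu_0) = (0.7823, -0.2021),
  (x̄ - mu_0)^T · [...] = (3.3333)·(0.7823) + (1.3333)·(-0.2021) = 2.3381.

Step 5 — scale by n: T² = 6 · 2.3381 = 14.0287.

T² ≈ 14.0287


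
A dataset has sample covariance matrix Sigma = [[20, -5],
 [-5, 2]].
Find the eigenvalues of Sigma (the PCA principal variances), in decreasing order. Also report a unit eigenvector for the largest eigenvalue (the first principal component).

Step 1 — characteristic polynomial of 2×2 Sigma:
  det(Sigma - λI) = λ² - trace · λ + det = 0.
  trace = 20 + 2 = 22, det = 20·2 - (-5)² = 15.
Step 2 — discriminant:
  Δ = trace² - 4·det = 484 - 60 = 424.
Step 3 — eigenvalues:
  λ = (trace ± √Δ)/2 = (22 ± 20.5913)/2,
  λ_1 = 21.2956,  λ_2 = 0.7044.

Step 4 — unit eigenvector for λ_1: solve (Sigma - λ_1 I)v = 0. First row:
  (20 - 21.2956)·v_x + (-5)·v_y = 0, i.e. (-1.2956)·v_x + (-5)·v_y = 0,
  so v ∝ (b, λ_1 - a) = (-5, 1.2956); multiply by -1 so the first entry is positive: u = (5, -1.2956).
  ||u|| = √((5)² + (-1.2956)²) = √(26.6787) ≈ 5.1651,
  v_1 = u/||u|| ≈ (0.968, -0.2508) (||v_1|| = 1).

λ_1 = 21.2956,  λ_2 = 0.7044;  v_1 ≈ (0.968, -0.2508)


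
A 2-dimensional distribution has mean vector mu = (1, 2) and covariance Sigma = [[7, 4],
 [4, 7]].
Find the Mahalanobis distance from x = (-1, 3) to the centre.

Step 1 — centre the observation: (x - mu) = (-2, 1).

Step 2 — invert Sigma. det(Sigma) = 7·7 - (4)² = 33.
  Sigma^{-1} = (1/det) · [[d, -b], [-b, a]] = [[0.2121, -0.1212],
 [-0.1212, 0.2121]].

Step 3 — form the quadratic (x - mu)^T · Sigma^{-1} · (x - mu):
  Sigma^{-1} · (x - mu) = (-0.5455, 0.4545).
  (x - mu)^T · [Sigma^{-1} · (x - mu)] = (-2)·(-0.5455) + (1)·(0.4545) = 1.5455.

Step 4 — take square root: d = √(1.5455) ≈ 1.2432.

d(x, mu) = √(1.5455) ≈ 1.2432


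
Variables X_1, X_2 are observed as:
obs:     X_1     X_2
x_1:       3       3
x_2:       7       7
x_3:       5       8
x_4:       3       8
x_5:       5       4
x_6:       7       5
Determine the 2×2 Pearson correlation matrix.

Step 1 — column means:
  mean(X_1) = (3 + 7 + 5 + 3 + 5 + 7) / 6 = 30/6 = 5
  mean(X_2) = (3 + 7 + 8 + 8 + 4 + 5) / 6 = 35/6 = 5.8333

Step 2 — sample variances and covariances s[i,j] = (1/(n-1)) · Σ_k (x_{k,i} - mean_i) · (x_{k,j} - mean_j), with n-1 = 5:
  s[X_1,X_1] = ((-2)·(-2) + (2)·(2) + (0)·(0) + (-2)·(-2) + (0)·(0) + (2)·(2)) / 5 = 16/5 = 3.2
  s[X_1,X_2] = ((-2)·(-2.8333) + (2)·(1.1667) + (0)·(2.1667) + (-2)·(2.1667) + (0)·(-1.8333) + (2)·(-0.8333)) / 5 = 2/5 = 0.4
  s[X_2,X_2] = ((-2.8333)·(-2.8333) + (1.1667)·(1.1667) + (2.1667)·(2.1667) + (2.1667)·(2.1667) + (-1.8333)·(-1.8333) + (-0.8333)·(-0.8333)) / 5 = 22.8333/5 = 4.5667
  Sample standard deviations s_i = √(s[i,i]):
  s(X_1) = √(3.2) = 1.7889
  s(X_2) = √(4.5667) = 2.137

Step 3 — r_{ij} = s_{ij} / (s_i · s_j):
  r[X_1,X_1] = 1 (diagonal).
  r[X_1,X_2] = 0.4 / (1.7889 · 2.137) = 0.4 / 3.8227 = 0.1046
  r[X_2,X_2] = 1 (diagonal).

R is symmetric with unit diagonal. Assembling:

R = [[1, 0.1046],
 [0.1046, 1]]


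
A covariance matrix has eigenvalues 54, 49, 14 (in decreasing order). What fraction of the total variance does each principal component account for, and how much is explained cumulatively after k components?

Step 1 — total variance = trace(Sigma) = Σ λ_i = 54 + 49 + 14 = 117.

Step 2 — fraction explained by component i = λ_i / Σ λ:
  PC1: 54/117 = 0.4615
  PC2: 49/117 = 0.4188
  PC3: 14/117 = 0.1197

Step 3 — cumulative fraction after k components = (λ_1 + ... + λ_k) / Σ λ:
  k = 1: 54/117 = 0.4615
  k = 2: (54 + 49)/117 = 103/117 = 0.8803
  k = 3: (54 + 49 + 14)/117 = 117/117 = 1

Summary (fraction, with percent):

explained: PC1 0.4615 (46.15%), PC2 0.4188 (41.88%), PC3 0.1197 (11.97%);  cumulative: 0.4615, 0.8803, 1


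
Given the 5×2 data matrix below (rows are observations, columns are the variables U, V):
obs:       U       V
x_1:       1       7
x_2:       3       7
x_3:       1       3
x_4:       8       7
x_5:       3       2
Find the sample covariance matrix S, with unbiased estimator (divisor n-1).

Step 1 — column means:
  mean(U) = (1 + 3 + 1 + 8 + 3) / 5 = 16/5 = 3.2
  mean(V) = (7 + 7 + 3 + 7 + 2) / 5 = 26/5 = 5.2

Step 2 — sample covariance S[i,j] = (1/(n-1)) · Σ_k (x_{k,i} - mean_i) · (x_{k,j} - mean_j), with n-1 = 4.
  S[U,U] = ((-2.2)·(-2.2) + (-0.2)·(-0.2) + (-2.2)·(-2.2) + (4.8)·(4.8) + (-0.2)·(-0.2)) / 4 = 32.8/4 = 8.2
  S[U,V] = ((-2.2)·(1.8) + (-0.2)·(1.8) + (-2.2)·(-2.2) + (4.8)·(1.8) + (-0.2)·(-3.2)) / 4 = 9.8/4 = 2.45
  S[V,V] = ((1.8)·(1.8) + (1.8)·(1.8) + (-2.2)·(-2.2) + (1.8)·(1.8) + (-3.2)·(-3.2)) / 4 = 24.8/4 = 6.2

S is symmetric (S[j,i] = S[i,j]). Assembling:

S = [[8.2, 2.45],
 [2.45, 6.2]]


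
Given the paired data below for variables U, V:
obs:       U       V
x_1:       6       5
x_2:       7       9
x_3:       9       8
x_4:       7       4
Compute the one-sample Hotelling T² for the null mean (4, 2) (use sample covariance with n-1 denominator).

Step 1 — sample mean vector:
  mean(U) = (6 + 7 + 9 + 7) / 4 = 29/4 = 7.25
  mean(V) = (5 + 9 + 8 + 4) / 4 = 26/4 = 6.5
  x̄ = (7.25, 6.5),  deviation x̄ - mu_0 = (7.25, 6.5) - (4, 2) = (3.25, 4.5).

Step 2 — sample covariance matrix, S[i,j] = (1/(n-1)) · Σ_k (x_{k,i} - mean_i) · (x_{k,j} - mean_j), divisor n-1 = 3:
  S[U,U] = ((-1.25)·(-1.25) + (-0.25)·(-0.25) + (1.75)·(1.75) + (-0.25)·(-0.25)) / 3 = 4.75/3 = 1.5833
  S[U,V] = ((-1.25)·(-1.5) + (-0.25)·(2.5) + (1.75)·(1.5) + (-0.25)·(-2.5)) / 3 = 4.5/3 = 1.5
  S[V,V] = ((-1.5)·(-1.5) + (2.5)·(2.5) + (1.5)·(1.5) + (-2.5)·(-2.5)) / 3 = 17/3 = 5.6667
  S = [[1.5833, 1.5],
 [1.5, 5.6667]].

Step 3 — invert S. det(S) = 1.5833·5.6667 - (1.5)² = 6.7222.
  S^{-1} = (1/det) · [[d, -b], [-b, a]] = [[0.843, -0.2231],
 [-0.2231, 0.2355]].

Step 4 — quadratic form (x̄ - mu_0)^T · S^{-1} · (x̄ - mu_0):
  S^{-1} · (x̄ - mu_0) = (1.7355, 0.3347),
  (x̄ - mu_0)^T · [...] = (3.25)·(1.7355) + (4.5)·(0.3347) = 7.1467.

Step 5 — scale by n: T² = 4 · 7.1467 = 28.5868.

T² ≈ 28.5868


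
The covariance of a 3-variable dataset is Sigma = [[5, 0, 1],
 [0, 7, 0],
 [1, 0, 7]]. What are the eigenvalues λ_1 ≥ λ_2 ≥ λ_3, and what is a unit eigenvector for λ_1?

Step 1 — characteristic polynomial p(λ) = det(λI - Sigma) = λ³ - tr·λ² + c_1·λ - det, where tr = trace, c_1 = sum of the principal 2×2 minors, det = det(Sigma):
  tr = 5 + 7 + 7 = 19,
  c_1 = (5·7 - (0)²) + (5·7 - (1)²) + (7·7 - (0)²) = 35 + 34 + 49 = 118,
  det = 5·(7·7 - (0)²) - (0)·((0)·7 - (0)·(1)) + (1)·((0)·(0) - 7·(1)) = 5·(49) - (0)·(0) + (1)·(-7) = 238.
  So p(λ) = λ³ - 19λ² + 118λ - 238.
Step 2 — look for an integer root (rational root theorem: any rational root is an integer divisor of 238). Testing λ = 7:
  p(7) = 343 - 931 + 826 - 238 = 0  ✓
  Dividing out (λ - 7): p(λ) = (λ - 7)(λ² - 12λ + 34).
Step 3 — remaining eigenvalues from the quadratic λ² - 12λ + 34 = 0:
  Δ = 12² - 4·34 = 144 - 136 = 8,  λ = (12 ± √8)/2 = (12 ± 2.8284)/2 ≈ 7.4142 or 4.5858.
  Sorted: λ_1 = 7.4142,  λ_2 = 7,  λ_3 = 4.5858  (check: sum = 19 = tr ✓).

Step 4 — unit eigenvector for λ_1 ≈ 7.4142: v spans the null space of (Sigma - λ_1 I), whose rows are
  r_1 = (-2.4142, 0, 1),  r_2 = (0, -0.4142, 0),  r_3 = (1, 0, -0.4142).
  v is orthogonal to every row, so take v ∝ r_1 × r_2 = ((0)·(0) - (1)·(-0.4142), (1)·(0) - (-2.4142)·(0), (-2.4142)·(-0.4142) - (0)·(0)) ≈ (0.4142, 0, 1).
  Let u = (0.4142, 0, 1).
  ||u|| = √((0.4142)² + (0)² + (1)²) = √(1.1716) ≈ 1.0824,  v_1 = u/||u|| ≈ (0.3827, 0, 0.9239) (||v_1|| = 1).

λ_1 = 7.4142,  λ_2 = 7,  λ_3 = 4.5858;  v_1 ≈ (0.3827, 0, 0.9239)
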